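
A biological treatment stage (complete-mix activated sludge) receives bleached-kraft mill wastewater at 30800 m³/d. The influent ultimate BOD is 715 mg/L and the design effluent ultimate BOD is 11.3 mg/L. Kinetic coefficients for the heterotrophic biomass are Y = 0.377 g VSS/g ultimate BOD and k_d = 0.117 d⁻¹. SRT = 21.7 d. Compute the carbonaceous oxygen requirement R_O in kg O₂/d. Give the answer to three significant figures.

R_O ≈ 18400 kg O₂/d

Correct the yield for decay: Y_obs = Y/(1 + k_d θ_c) = 0.377 / (1 + 0.117 × 21.7) = 0.377 / 3.539 = 0.1065.
Mass of ultimate BOD removed per day: Q(S₀ − S) = 30800 × 703.7 g/m³ = 21674 kg/d.
Biomass synthesised: P_X = Y_obs × 21674 = 2309 kg VSS/d.
Carbonaceous O₂ demand = substrate oxidised − cell-mass equivalent = 21674 − 1.42 × 2309 = 18395 kg O₂/d.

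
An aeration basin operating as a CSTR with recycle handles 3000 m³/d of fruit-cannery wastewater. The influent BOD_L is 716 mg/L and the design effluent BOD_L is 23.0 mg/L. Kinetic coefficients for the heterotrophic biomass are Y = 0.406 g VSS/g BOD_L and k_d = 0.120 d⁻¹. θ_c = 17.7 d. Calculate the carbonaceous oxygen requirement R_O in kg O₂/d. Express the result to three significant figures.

Y_obs = Y / (1 + k_d θ_c) = 0.406 / (1 + 0.120 × 17.7) = 0.406 / 3.124 = 0.1300.
Mass of BOD_L removed per day: Q(S₀ − S) = 3000 × 693.0 g/m³ = 2079 kg/d.
P_X = Y_obs·Q·(S₀ − S) = 0.1300 × 2079 = 270.2 kg VSS/d.
R_O = Q·ΔS − 1.42 P_X = 2079 − 383.7 = 1695 kg O₂/d.

R_O ≈ 1700 kg O₂/d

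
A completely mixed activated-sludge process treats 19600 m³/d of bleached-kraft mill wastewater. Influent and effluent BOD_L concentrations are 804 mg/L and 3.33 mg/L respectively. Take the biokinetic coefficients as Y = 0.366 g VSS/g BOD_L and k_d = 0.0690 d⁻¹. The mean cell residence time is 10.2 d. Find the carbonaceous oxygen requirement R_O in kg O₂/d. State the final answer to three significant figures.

Correct the yield for decay: Y_obs = Y/(1 + k_d θ_c) = 0.366 / (1 + 0.0690 × 10.2) = 0.366 / 1.704 = 0.2148.
Q·(S₀ − S) = 19600 × (804 − 3.33) × 10⁻³ = 15693 kg/d removed.
P_X = Y_obs·Q·(S₀ − S) = 0.2148 × 15693 = 3371 kg VSS/d.
R_O = Q·ΔS − 1.42 P_X = 15693 − 4787 = 10906 kg O₂/d.

R_O ≈ 10900 kg O₂/d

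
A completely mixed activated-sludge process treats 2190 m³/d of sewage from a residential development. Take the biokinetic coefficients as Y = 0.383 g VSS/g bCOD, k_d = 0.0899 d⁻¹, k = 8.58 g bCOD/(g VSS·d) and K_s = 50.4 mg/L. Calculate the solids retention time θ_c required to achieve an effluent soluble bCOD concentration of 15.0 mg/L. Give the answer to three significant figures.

From 1/θ_c = Y·k·S/(K_s + S) − k_d: Y·k·S/(K_s+S) = 0.383 × 8.58 × 15.0 / (50.4 + 15.0) = 0.7537 d⁻¹.
1/θ_c = 0.7537 − 0.0899 = 0.6638 d⁻¹, so θ_c = 1.506 d.

θ_c ≈ 1.51 d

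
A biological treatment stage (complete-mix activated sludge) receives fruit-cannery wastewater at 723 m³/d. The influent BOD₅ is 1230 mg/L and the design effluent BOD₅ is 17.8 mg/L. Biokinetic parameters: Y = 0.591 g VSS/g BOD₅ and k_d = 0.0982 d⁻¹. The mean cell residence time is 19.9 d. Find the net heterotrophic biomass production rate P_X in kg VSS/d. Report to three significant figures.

P_X ≈ 175 kg VSS/d

Y_obs = Y / (1 + k_d θ_c) = 0.591 / (1 + 0.0982 × 19.9) = 0.591 / 2.954 = 0.2001.
Mass of BOD₅ removed per day: Q(S₀ − S) = 723 × 1212 g/m³ = 876.4 kg/d.
So the net sludge growth is P_X = 0.2001 × 876.4 = 175.3 kg VSS/d.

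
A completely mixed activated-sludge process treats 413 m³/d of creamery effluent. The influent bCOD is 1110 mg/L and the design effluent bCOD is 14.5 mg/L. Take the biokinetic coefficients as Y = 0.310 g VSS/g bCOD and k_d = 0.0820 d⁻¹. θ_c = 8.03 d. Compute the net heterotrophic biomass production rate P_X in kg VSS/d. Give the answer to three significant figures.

P_X ≈ 84.6 kg VSS/d

The observed yield is Y_obs = Y/(1 + k_d·θ_c) = 0.310 / (1 + 0.0820 × 8.03) = 0.310 / 1.658 = 0.1869 g VSS per g bCOD removed.
Substrate removed = Q·(S₀ − S) = 413 m³/d × (1110 − 14.5) g/m³ = 4.52×10^5 g/d = 452.4 kg/d.
P_X = Y_obs · Q(S₀ − S) = 0.1869 × 452.4 = 84.57 kg VSS/d.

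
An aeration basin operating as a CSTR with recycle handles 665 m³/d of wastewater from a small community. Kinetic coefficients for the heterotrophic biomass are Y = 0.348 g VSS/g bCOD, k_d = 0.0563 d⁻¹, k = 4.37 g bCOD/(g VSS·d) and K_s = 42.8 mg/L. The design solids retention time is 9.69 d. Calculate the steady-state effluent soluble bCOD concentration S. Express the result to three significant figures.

Effluent substrate depends only on kinetics and SRT: S = K_s(1 + k_d θ_c) / [θ_c(Yk − k_d) − 1] = 42.8 × (1 + 0.0563 × 9.69) / [9.69 × (0.348 × 4.37 − 0.0563) − 1] = 66.15 / 13.19 = 5.015 mg/L.

S ≈ 5.01 mg/L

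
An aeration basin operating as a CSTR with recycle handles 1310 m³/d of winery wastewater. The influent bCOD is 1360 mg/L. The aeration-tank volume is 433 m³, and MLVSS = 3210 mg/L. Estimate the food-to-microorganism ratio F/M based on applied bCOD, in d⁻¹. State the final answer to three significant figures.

F/M ≈ 1.28 d⁻¹

F/M = Q·S₀ / (V·X) = 1310 × 1360 / (433.0 × 3210) = 1.282 g bCOD·(g VSS·d)⁻¹.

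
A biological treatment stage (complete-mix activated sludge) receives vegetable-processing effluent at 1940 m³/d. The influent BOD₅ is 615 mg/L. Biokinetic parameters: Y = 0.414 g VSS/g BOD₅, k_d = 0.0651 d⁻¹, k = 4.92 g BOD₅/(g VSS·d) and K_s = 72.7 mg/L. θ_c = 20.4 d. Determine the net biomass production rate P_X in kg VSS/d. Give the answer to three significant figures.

From the Monod/SRT balance for a CMAS, S = K_s·(1+k_d θ_c)/[θ_c·(Y k − k_d) − 1] = 72.7 × (1 + 0.0651 × 20.4) / [20.4 × (0.414 × 4.92 − 0.0651) − 1] = 169.2 / 39.22 = 4.315 mg/L.
Correct the yield for decay: Y_obs = Y/(1 + k_d θ_c) = 0.414 / (1 + 0.0651 × 20.4) = 0.414 / 2.328 = 0.1778.
Q·(S₀ − S) = 1940 × (615 − 4.31) × 10⁻³ = 1185 kg/d removed.
Biomass produced: P_X = Y_obs·Q·ΔS = 0.1778 × 1185 ≈ 210.7 kg VSS/d.

P_X ≈ 211 kg VSS/d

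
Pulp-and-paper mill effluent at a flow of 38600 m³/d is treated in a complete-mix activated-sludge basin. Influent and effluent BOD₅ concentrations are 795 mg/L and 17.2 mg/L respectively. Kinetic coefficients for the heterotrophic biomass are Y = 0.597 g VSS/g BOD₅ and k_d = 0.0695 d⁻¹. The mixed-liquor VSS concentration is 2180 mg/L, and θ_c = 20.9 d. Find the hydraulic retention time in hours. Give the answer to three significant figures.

Steady-state biomass mass balance: V·X·(1 + k_d·θ_c) = Y·Q·(S₀ − S)·θ_c, so V = 0.597 × 38600 × (795 − 17.2) × 20.9 / [2180 × (1 + 0.0695 × 20.9)] = 3.75×10^8 / 5347 = 70065 m³.
Hydraulic retention time τ = V/Q = 70065 / 38600 = 1.815 d = 43.56 h.

τ ≈ 43.6 h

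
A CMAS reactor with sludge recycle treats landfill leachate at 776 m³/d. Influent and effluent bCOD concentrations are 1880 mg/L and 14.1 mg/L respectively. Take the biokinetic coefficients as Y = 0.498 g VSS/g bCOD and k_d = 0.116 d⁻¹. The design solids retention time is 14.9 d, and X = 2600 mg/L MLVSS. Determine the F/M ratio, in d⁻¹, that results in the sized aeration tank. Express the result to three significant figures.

Steady-state biomass mass balance: V·X·(1 + k_d·θ_c) = Y·Q·(S₀ − S)·θ_c, so V = 0.498 × 776 × (1880 − 14.1) × 14.9 / [2600 × (1 + 0.116 × 14.9)] = 1.07×10^7 / 7094 = 1515 m³.
F/M = Q·S₀ / (V·X) = 776 × 1880 / (1515 × 2600) = 0.3705 g bCOD·(g VSS·d)⁻¹.

F/M ≈ 0.370 d⁻¹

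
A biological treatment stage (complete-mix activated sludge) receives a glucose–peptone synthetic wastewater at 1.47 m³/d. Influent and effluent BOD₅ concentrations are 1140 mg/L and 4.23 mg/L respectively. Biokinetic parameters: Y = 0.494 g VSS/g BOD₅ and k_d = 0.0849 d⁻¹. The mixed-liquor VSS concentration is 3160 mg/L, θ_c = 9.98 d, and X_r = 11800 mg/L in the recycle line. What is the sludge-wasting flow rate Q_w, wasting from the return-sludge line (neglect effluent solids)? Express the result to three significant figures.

Q_w ≈ 0.0378 m³/d

From the SRT design equation V = Y Q (S₀−S) θ_c / [X (1 + k_d θ_c)] = 0.494 × 1.47 × (1140 − 4.23) × 9.98 / [3160 × (1 + 0.0849 × 9.98)] = 8.23×10^3 / 5837 = 1.410 m³.
θ_c = V·X/(Q_w·X_r) when wasting from the recycle, so Q_w = V·X/(θ_c·X_r) = 1.410 × 3160 / (9.98 × 11800) = 0.03784 m³/d.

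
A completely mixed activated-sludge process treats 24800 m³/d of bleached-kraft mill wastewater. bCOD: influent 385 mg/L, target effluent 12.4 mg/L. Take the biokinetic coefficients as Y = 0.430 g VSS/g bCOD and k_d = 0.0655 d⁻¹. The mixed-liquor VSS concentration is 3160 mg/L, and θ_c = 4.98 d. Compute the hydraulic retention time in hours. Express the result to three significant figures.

τ ≈ 4.57 h

Rearranging the biomass balance for a CMAS with decay, V = Y·Q·ΔS·θ_c / [X·(1+k_d θ_c)] = 0.430 × 24800 × (385 − 12.4) × 4.98 / [3160 × (1 + 0.0655 × 4.98)] = 1.98×10^7 / 4191 = 4722 m³.
Hydraulic retention time τ = V/Q = 4722 / 24800 = 0.1904 d = 4.569 h.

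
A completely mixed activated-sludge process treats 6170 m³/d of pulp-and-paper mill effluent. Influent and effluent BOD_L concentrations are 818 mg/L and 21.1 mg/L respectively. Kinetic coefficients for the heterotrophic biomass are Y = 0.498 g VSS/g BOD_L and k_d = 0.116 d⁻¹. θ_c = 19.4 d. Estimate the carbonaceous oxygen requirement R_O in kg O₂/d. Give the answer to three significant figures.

R_O ≈ 3850 kg O₂/d

The observed yield is Y_obs = Y/(1 + k_d·θ_c) = 0.498 / (1 + 0.116 × 19.4) = 0.498 / 3.250 = 0.1532 g VSS per g BOD_L removed.
Q·(S₀ − S) = 6170 × (818 − 21.1) × 10⁻³ = 4917 kg/d removed.
Biomass synthesised: P_X = Y_obs × 4917 = 753.3 kg VSS/d.
Carbonaceous O₂ demand = substrate oxidised − cell-mass equivalent = 4917 − 1.42 × 753.3 = 3847 kg O₂/d.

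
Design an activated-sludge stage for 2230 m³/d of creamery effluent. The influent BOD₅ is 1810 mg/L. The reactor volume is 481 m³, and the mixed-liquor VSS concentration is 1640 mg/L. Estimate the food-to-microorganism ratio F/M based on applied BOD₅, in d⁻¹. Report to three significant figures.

F/M ≈ 5.12 d⁻¹

F/M = Q·S₀ / (V·X) = 2230 × 1810 / (481.0 × 1640) = 5.117 g BOD₅·(g VSS·d)⁻¹.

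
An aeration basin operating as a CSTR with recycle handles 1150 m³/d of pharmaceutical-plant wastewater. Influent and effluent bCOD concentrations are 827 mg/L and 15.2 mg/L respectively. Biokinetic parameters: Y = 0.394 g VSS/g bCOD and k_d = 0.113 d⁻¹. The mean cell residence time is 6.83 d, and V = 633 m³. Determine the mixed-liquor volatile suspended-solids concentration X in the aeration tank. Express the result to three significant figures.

X ≈ 2240 mg/L

X = Y·Q·ΔS·θ_c / [V·(1 + k_d θ_c)] = 0.394 × 1150 × (827 − 15.2) × 6.83 / [633 × (1 + 0.113 × 6.83)] = 2240 mg/L.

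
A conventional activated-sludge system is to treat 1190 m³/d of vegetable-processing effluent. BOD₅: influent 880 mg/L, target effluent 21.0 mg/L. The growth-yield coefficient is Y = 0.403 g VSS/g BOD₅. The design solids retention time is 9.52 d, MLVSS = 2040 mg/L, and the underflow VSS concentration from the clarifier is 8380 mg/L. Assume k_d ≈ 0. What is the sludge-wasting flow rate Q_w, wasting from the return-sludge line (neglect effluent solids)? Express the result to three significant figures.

Biomass mass balance (decay neglected): V·X = Y·Q·(S₀ − S)·θ_c, so V = 0.403 × 1190 × (880 − 21.0) × 9.52 / 2040 = 1922 m³.
Wasting from the return line (neglecting effluent solids): Q_w = V·X / (θ_c·X_r) = 1922 × 2040 / (9.52 × 8380) = 49.16 m³/d.

Q_w ≈ 49.2 m³/d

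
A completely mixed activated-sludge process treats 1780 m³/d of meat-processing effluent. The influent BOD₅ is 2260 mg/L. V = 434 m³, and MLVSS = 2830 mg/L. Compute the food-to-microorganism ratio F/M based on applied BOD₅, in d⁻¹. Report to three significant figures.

Food-to-microorganism ratio F/M = Q S₀ / (V X) = 1780 × 2260 / (434.0 × 2830) = 3.275 d⁻¹.

F/M ≈ 3.28 d⁻¹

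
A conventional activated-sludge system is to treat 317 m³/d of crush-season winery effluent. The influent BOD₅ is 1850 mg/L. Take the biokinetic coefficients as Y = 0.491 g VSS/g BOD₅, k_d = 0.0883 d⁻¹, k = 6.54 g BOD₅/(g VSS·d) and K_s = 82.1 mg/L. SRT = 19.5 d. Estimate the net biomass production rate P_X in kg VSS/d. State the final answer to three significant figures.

Effluent substrate depends only on kinetics and SRT: S = K_s(1 + k_d θ_c) / [θ_c(Yk − k_d) − 1] = 82.1 × (1 + 0.0883 × 19.5) / [19.5 × (0.491 × 6.54 − 0.0883) − 1] = 223.5 / 59.90 = 3.731 mg/L.
The observed yield is Y_obs = Y/(1 + k_d·θ_c) = 0.491 / (1 + 0.0883 × 19.5) = 0.491 / 2.722 = 0.1804 g VSS per g BOD₅ removed.
Mass of BOD₅ removed per day: Q(S₀ − S) = 317 × 1846 g/m³ = 585.3 kg/d.
So the net sludge growth is P_X = 0.1804 × 585.3 = 105.6 kg VSS/d.

P_X ≈ 106 kg VSS/d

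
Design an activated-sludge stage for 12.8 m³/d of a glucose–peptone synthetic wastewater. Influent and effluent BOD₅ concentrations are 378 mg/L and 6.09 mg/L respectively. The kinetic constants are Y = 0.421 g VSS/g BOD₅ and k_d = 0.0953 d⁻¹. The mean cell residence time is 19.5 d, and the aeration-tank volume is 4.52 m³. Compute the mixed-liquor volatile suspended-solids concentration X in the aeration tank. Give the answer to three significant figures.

X = Y·Q·ΔS·θ_c / [V·(1 + k_d θ_c)] = 0.421 × 12.8 × (378 − 6.09) × 19.5 / [4.52 × (1 + 0.0953 × 19.5)] = 3025 mg/L.

X ≈ 3020 mg/L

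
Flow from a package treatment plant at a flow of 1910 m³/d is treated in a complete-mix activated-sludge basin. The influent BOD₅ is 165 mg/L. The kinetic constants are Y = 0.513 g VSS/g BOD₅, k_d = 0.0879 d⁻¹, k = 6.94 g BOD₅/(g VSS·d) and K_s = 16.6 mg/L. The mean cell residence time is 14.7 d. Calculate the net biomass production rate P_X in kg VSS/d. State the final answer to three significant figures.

P_X ≈ 70.2 kg VSS/d

From the Monod/SRT balance for a CMAS, S = K_s·(1+k_d θ_c)/[θ_c·(Y k − k_d) − 1] = 16.6 × (1 + 0.0879 × 14.7) / [14.7 × (0.513 × 6.94 − 0.0879) − 1] = 38.05 / 50.04 = 0.7603 mg/L.
Observed yield with endogenous decay: Y_obs = Y / (1 + k_d·θ_c) = 0.513 / (1 + 0.0879 × 14.7) = 0.513 / 2.292 = 0.2238 g VSS/g BOD₅.
Q·(S₀ − S) = 1910 × (165 − 0.760) × 10⁻³ = 313.7 kg/d removed.
P_X = Y_obs · Q(S₀ − S) = 0.2238 × 313.7 = 70.21 kg VSS/d.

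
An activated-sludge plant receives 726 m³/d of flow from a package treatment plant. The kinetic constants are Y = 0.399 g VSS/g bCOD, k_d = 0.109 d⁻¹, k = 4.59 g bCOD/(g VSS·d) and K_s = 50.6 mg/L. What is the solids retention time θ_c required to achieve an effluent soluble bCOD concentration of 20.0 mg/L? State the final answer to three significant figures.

θ_c ≈ 2.44 d

Specific growth rate at S = 20.0 mg/L: μ = YkS/(K_s+S) = 0.399·4.59·20.0/(50.6+20.0) = 0.5188 d⁻¹.
Then 1/θ_c = μ − k_d = 0.5188 − 0.109 = 0.4098 d⁻¹, giving θ_c = 2.440 d.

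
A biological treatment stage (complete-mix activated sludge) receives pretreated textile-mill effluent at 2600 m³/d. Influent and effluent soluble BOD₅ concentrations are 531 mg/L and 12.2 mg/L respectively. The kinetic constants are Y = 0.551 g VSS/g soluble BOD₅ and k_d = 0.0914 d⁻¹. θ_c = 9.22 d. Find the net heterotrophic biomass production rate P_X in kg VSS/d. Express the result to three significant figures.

P_X ≈ 403 kg VSS/d

Correct the yield for decay: Y_obs = Y/(1 + k_d θ_c) = 0.551 / (1 + 0.0914 × 9.22) = 0.551 / 1.843 = 0.2990.
ΔS = 531 − 12.2 = 518.8 mg/L, so the substrate removal rate is 2600 × 518.8/1000 = 1349 kg soluble BOD₅/d.
Net biomass production P_X = Y_obs × Q·(S₀ − S) = 0.2990 × 1349 = 403.3 kg VSS/d.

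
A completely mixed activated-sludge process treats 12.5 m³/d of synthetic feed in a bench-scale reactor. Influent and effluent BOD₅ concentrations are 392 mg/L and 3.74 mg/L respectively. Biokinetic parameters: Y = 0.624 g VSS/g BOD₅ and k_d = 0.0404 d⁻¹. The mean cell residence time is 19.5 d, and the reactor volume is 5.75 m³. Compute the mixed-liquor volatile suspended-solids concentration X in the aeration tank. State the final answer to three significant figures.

Solving the biomass balance for X: X = Y Q (S₀−S) θ_c / [V (1+k_d θ_c)] = 0.624 × 12.5 × (392 − 3.74) × 19.5 / [5.75 × (1 + 0.0404 × 19.5)] = 5745 mg/L.

X ≈ 5740 mg/L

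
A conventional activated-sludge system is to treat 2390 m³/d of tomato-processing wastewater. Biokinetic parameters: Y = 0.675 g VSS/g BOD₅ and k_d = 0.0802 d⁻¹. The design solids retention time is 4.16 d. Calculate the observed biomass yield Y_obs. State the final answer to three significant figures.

Y_obs = Y / (1 + k_d θ_c) = 0.675 / (1 + 0.0802 × 4.16) = 0.675 / 1.334 = 0.5061.

Y_obs ≈ 0.506 g VSS/g BOD₅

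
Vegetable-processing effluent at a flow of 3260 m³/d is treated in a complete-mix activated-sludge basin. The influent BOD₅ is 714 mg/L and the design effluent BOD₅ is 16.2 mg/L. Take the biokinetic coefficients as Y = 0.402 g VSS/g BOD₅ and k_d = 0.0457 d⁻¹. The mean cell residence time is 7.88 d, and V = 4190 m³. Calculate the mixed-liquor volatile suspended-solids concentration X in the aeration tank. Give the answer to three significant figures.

X ≈ 1260 mg/L

Solving the biomass balance for X: X = Y Q (S₀−S) θ_c / [V (1+k_d θ_c)] = 0.402 × 3260 × (714 − 16.2) × 7.88 / [4190 × (1 + 0.0457 × 7.88)] = 1264 mg/L.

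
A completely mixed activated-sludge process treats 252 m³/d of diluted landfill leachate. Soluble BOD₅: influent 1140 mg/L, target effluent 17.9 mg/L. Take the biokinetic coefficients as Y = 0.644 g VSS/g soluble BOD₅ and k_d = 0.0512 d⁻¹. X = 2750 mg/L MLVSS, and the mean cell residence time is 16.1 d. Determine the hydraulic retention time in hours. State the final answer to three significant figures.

τ ≈ 55.7 h

Rearranging the biomass balance for a CMAS with decay, V = Y·Q·ΔS·θ_c / [X·(1+k_d θ_c)] = 0.644 × 252 × (1140 − 17.9) × 16.1 / [2750 × (1 + 0.0512 × 16.1)] = 2.93×10^6 / 5017 = 584.4 m³.
HRT = V/Q = 584.4 m³ / 252 m³·d⁻¹ = 2.319 d × 24 = 55.66 h.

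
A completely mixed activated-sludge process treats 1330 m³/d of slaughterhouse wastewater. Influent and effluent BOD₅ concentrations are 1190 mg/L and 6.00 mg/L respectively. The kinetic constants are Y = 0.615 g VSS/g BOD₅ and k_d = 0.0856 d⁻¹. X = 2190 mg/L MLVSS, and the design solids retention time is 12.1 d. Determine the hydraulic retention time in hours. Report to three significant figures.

Rearranging the biomass balance for a CMAS with decay, V = Y·Q·ΔS·θ_c / [X·(1+k_d θ_c)] = 0.615 × 1330 × (1190 − 6.00) × 12.1 / [2190 × (1 + 0.0856 × 12.1)] = 1.17×10^7 / 4458 = 2628 m³.
HRT = V/Q = 2628 m³ / 1330 m³·d⁻¹ = 1.976 d × 24 = 47.43 h.

τ ≈ 47.4 h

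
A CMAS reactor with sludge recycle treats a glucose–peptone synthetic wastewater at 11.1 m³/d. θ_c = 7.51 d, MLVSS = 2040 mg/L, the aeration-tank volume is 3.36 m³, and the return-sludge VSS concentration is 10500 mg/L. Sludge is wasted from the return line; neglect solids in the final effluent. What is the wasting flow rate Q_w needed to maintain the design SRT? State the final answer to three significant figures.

Q_w ≈ 0.0869 m³/d

Q_w = (V·X)/(θ_c X_r) = 3.360 × 2040 / (7.51 × 10500) = 0.08692 m³/d.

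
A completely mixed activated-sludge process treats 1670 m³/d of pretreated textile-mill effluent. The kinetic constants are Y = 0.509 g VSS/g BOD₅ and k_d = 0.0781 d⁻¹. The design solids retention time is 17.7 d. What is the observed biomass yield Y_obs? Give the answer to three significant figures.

Y_obs ≈ 0.214 g VSS/g BOD₅

Correct the yield for decay: Y_obs = Y/(1 + k_d θ_c) = 0.509 / (1 + 0.0781 × 17.7) = 0.509 / 2.382 = 0.2137.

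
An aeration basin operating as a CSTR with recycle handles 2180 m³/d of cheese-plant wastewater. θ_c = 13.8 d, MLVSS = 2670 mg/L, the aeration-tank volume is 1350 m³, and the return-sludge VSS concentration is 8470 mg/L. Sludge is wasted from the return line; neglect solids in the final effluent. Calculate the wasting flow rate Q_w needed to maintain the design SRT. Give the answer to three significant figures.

Q_w ≈ 30.8 m³/d

θ_c = V·X/(Q_w·X_r) when wasting from the recycle, so Q_w = V·X/(θ_c·X_r) = 1350 × 2670 / (13.8 × 8470) = 30.84 m³/d.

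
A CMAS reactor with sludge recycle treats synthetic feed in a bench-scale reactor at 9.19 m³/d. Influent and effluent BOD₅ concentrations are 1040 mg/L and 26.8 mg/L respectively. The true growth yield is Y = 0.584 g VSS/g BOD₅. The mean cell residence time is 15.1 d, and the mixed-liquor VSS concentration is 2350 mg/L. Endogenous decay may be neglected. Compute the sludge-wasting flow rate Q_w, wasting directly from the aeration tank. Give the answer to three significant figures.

Q_w ≈ 2.31 m³/d

With k_d = 0 the design equation reduces to V = Y Q (S₀−S) θ_c / X = 0.584 × 9.19 × (1040 − 26.8) × 15.1 / 2350 = 34.94 m³.
With mixed-liquor wasting, θ_c = V/Q_w, so Q_w = V/θ_c = 34.94/15.1 = 2.314 m³/d.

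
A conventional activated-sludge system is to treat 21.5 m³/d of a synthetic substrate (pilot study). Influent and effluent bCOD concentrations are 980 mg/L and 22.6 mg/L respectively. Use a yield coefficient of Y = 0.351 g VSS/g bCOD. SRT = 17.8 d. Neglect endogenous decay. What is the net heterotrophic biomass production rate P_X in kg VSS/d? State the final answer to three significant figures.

P_X ≈ 7.23 kg VSS/d

Since k_d ≈ 0, Y_obs = Y = 0.351 g VSS/g bCOD.
Substrate removed = Q·(S₀ − S) = 21.5 m³/d × (980 − 22.6) g/m³ = 2.06×10^4 g/d = 20.58 kg/d.
Net biomass production P_X = Y_obs × Q·(S₀ − S) = 0.3510 × 20.58 = 7.225 kg VSS/d.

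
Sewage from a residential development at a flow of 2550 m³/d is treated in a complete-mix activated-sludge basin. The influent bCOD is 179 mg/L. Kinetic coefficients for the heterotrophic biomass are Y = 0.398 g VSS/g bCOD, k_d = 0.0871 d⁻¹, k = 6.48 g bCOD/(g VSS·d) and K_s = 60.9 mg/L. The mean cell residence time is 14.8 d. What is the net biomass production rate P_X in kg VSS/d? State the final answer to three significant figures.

P_X ≈ 77.6 kg VSS/d

For a completely mixed reactor with recycle the Lawrence–McCarty relation gives S = K_s·(1 + k_d·θ_c) / [θ_c·(Y·k − k_d) − 1] = 60.9 × (1 + 0.0871 × 14.8) / [14.8 × (0.398 × 6.48 − 0.0871) − 1] = 139.4 / 35.88 = 3.885 mg/L.
Observed yield with endogenous decay: Y_obs = Y / (1 + k_d·θ_c) = 0.398 / (1 + 0.0871 × 14.8) = 0.398 / 2.289 = 0.1739 g VSS/g bCOD.
Q·(S₀ − S) = 2550 × (179 − 3.89) × 10⁻³ = 446.5 kg/d removed.
P_X = Y_obs · Q(S₀ − S) = 0.1739 × 446.5 = 77.64 kg VSS/d.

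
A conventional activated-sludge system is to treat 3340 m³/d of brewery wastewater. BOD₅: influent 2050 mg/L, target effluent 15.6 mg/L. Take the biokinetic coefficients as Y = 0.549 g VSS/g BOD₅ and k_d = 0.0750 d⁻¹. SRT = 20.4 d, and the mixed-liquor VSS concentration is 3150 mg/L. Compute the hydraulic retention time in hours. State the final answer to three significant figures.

τ ≈ 68.6 h

Steady-state biomass mass balance: V·X·(1 + k_d·θ_c) = Y·Q·(S₀ − S)·θ_c, so V = 0.549 × 3340 × (2050 − 15.6) × 20.4 / [3150 × (1 + 0.0750 × 20.4)] = 7.61×10^7 / 7969 = 9549 m³.
Hydraulic retention time τ = V/Q = 9549 / 3340 = 2.859 d = 68.61 h.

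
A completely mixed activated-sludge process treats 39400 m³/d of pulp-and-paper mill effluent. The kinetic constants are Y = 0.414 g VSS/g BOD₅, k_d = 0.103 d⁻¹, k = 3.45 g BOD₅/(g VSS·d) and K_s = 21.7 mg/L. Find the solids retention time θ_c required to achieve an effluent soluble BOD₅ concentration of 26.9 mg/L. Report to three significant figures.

θ_c ≈ 1.45 d

At the target effluent, Y k S/(K_s+S) = 0.414×3.45×26.9/48.60 = 0.7906 d⁻¹.
1/θ_c = 0.7906 − 0.103 = 0.6876 d⁻¹, so θ_c = 1.454 d.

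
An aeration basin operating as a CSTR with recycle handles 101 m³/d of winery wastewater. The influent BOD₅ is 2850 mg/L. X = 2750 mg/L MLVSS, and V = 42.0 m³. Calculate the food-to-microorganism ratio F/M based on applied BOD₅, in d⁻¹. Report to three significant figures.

F/M = applied load / biomass = Q·S₀/(V·X) = 101 × 2850 / (42.00 × 2750) = 2.492 d⁻¹.

F/M ≈ 2.49 d⁻¹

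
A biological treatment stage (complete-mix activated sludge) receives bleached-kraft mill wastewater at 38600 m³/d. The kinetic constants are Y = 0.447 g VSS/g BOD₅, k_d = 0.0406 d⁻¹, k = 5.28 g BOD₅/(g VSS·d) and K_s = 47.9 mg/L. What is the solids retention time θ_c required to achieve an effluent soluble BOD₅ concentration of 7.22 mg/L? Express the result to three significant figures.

θ_c ≈ 3.72 d

At the target effluent, Y k S/(K_s+S) = 0.447×5.28×7.22/55.12 = 0.3092 d⁻¹.
1/θ_c = 0.3092 − 0.0406 = 0.2686 d⁻¹, so θ_c = 3.724 d.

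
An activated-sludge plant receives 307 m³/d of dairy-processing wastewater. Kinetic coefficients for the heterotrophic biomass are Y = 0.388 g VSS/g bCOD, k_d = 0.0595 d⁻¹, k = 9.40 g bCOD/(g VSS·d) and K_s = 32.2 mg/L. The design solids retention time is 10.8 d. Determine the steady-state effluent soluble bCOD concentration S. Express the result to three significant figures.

S ≈ 1.40 mg/L

From the Monod/SRT balance for a CMAS, S = K_s·(1+k_d θ_c)/[θ_c·(Y k − k_d) − 1] = 32.2 × (1 + 0.0595 × 10.8) / [10.8 × (0.388 × 9.40 − 0.0595) − 1] = 52.89 / 37.75 = 1.401 mg/L.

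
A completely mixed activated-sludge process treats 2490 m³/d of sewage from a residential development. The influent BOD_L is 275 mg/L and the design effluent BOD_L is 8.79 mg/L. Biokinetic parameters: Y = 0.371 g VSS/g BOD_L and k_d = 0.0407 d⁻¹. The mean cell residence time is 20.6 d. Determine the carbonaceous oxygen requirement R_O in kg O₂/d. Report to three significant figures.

Y_obs = Y / (1 + k_d θ_c) = 0.371 / (1 + 0.0407 × 20.6) = 0.371 / 1.838 = 0.2018.
Q·(S₀ − S) = 2490 × (275 − 8.79) × 10⁻³ = 662.9 kg/d removed.
P_X = Y_obs·Q·(S₀ − S) = 0.2018 × 662.9 = 133.8 kg VSS/d.
Carbonaceous O₂ demand = substrate oxidised − cell-mass equivalent = 662.9 − 1.42 × 133.8 = 472.9 kg O₂/d.

R_O ≈ 473 kg O₂/d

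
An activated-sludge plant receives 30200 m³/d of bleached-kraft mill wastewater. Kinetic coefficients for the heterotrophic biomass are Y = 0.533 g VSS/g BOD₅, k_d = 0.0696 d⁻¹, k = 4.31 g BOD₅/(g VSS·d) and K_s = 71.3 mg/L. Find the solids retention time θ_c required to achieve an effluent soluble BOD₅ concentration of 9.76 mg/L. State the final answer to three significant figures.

From 1/θ_c = Y·k·S/(K_s + S) − k_d: Y·k·S/(K_s+S) = 0.533 × 4.31 × 9.76 / (71.3 + 9.76) = 0.2766 d⁻¹.
θ_c = 1/(μ − k_d) = 1/(0.2766 − 0.0696) = 1/0.2070 = 4.831 d.

θ_c ≈ 4.83 d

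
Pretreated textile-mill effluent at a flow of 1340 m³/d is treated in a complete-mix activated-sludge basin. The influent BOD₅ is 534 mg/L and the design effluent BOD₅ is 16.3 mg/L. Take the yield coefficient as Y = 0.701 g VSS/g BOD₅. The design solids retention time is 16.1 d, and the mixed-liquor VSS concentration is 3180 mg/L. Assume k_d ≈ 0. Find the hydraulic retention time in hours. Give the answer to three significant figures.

τ ≈ 44.1 h

With k_d = 0 the design equation reduces to V = Y Q (S₀−S) θ_c / X = 0.701 × 1340 × (534 − 16.3) × 16.1 / 3180 = 2462 m³.
τ = V/Q = 2462/1340 = 1.837 d, or 44.10 h.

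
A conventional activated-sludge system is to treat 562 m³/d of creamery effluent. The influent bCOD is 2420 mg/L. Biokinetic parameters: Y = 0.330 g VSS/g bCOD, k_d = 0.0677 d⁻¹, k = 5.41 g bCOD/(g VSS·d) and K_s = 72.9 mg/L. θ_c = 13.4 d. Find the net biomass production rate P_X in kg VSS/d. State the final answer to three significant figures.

P_X ≈ 235 kg VSS/d

From the Monod/SRT balance for a CMAS, S = K_s·(1+k_d θ_c)/[θ_c·(Y k − k_d) − 1] = 72.9 × (1 + 0.0677 × 13.4) / [13.4 × (0.330 × 5.41 − 0.0677) − 1] = 139.0 / 22.02 = 6.315 mg/L.
Correct the yield for decay: Y_obs = Y/(1 + k_d θ_c) = 0.330 / (1 + 0.0677 × 13.4) = 0.330 / 1.907 = 0.1730.
ΔS = 2420 − 6.32 = 2414 mg/L, so the substrate removal rate is 562 × 2414/1000 = 1356 kg bCOD/d.
Net biomass production P_X = Y_obs × Q·(S₀ − S) = 0.1730 × 1356 = 234.7 kg VSS/d.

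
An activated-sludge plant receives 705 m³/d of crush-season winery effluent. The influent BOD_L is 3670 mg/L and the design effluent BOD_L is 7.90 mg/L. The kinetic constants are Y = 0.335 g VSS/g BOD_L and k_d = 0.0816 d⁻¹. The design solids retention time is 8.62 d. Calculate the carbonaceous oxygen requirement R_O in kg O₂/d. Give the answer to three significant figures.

R_O ≈ 1860 kg O₂/d

Observed yield with endogenous decay: Y_obs = Y / (1 + k_d·θ_c) = 0.335 / (1 + 0.0816 × 8.62) = 0.335 / 1.703 = 0.1967 g VSS/g BOD_L.
Substrate removed = Q·(S₀ − S) = 705 m³/d × (3670 − 7.90) g/m³ = 2.58×10^6 g/d = 2582 kg/d.
Biomass synthesised: P_X = Y_obs × 2582 = 507.7 kg VSS/d.
Carbonaceous O₂ demand = substrate oxidised − cell-mass equivalent = 2582 − 1.42 × 507.7 = 1861 kg O₂/d.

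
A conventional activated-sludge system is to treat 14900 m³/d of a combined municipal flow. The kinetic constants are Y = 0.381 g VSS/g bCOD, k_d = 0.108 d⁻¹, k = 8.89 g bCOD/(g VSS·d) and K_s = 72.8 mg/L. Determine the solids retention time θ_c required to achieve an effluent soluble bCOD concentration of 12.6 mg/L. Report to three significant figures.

θ_c ≈ 2.55 d

Specific growth rate at S = 12.6 mg/L: μ = YkS/(K_s+S) = 0.381·8.89·12.6/(72.8+12.6) = 0.4997 d⁻¹.
1/θ_c = 0.4997 − 0.108 = 0.3917 d⁻¹, so θ_c = 2.553 d.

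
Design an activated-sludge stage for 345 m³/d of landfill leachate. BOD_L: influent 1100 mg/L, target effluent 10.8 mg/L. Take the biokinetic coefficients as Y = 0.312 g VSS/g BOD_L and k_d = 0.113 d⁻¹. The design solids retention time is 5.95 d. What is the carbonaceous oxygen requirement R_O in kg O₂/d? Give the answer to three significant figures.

R_O ≈ 276 kg O₂/d

Observed yield with endogenous decay: Y_obs = Y / (1 + k_d·θ_c) = 0.312 / (1 + 0.113 × 5.95) = 0.312 / 1.672 = 0.1866 g VSS/g BOD_L.
ΔS = 1100 − 10.8 = 1089 mg/L, so the substrate removal rate is 345 × 1089/1000 = 375.8 kg BOD_L/d.
Biomass synthesised: P_X = Y_obs × 375.8 = 70.11 kg VSS/d.
Carbonaceous O₂ demand = substrate oxidised − cell-mass equivalent = 375.8 − 1.42 × 70.11 = 276.2 kg O₂/d.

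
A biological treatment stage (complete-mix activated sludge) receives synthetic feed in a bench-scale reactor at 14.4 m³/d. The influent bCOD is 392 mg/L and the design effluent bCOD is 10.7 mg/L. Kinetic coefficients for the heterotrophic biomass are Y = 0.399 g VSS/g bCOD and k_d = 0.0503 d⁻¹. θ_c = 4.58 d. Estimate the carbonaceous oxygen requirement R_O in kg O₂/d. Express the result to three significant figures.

R_O ≈ 2.96 kg O₂/d

The observed yield is Y_obs = Y/(1 + k_d·θ_c) = 0.399 / (1 + 0.0503 × 4.58) = 0.399 / 1.230 = 0.3243 g VSS per g bCOD removed.
Substrate removed = Q·(S₀ − S) = 14.4 m³/d × (392 − 10.7) g/m³ = 5.49×10^3 g/d = 5.491 kg/d.
Biomass synthesised: P_X = Y_obs × 5.491 = 1.781 kg VSS/d.
Carbonaceous O₂ demand = substrate oxidised − cell-mass equivalent = 5.491 − 1.42 × 1.781 = 2.962 kg O₂/d.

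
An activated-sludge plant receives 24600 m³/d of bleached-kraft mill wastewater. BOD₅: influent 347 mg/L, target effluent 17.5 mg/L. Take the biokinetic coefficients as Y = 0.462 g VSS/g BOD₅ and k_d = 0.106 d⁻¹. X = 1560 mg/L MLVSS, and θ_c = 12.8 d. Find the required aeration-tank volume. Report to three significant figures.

From the SRT design equation V = Y Q (S₀−S) θ_c / [X (1 + k_d θ_c)] = 0.462 × 24600 × (347 − 17.5) × 12.8 / [1560 × (1 + 0.106 × 12.8)] = 4.79×10^7 / 3677 = 13038 m³.

V ≈ 13000 m³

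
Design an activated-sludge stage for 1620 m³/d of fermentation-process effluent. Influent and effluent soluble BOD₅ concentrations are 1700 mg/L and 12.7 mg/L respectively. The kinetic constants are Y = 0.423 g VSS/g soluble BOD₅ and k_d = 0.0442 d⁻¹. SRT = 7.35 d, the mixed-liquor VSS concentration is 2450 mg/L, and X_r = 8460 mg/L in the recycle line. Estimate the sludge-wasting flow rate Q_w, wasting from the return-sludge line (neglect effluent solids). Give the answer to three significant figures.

Q_w ≈ 103 m³/d

From the SRT design equation V = Y Q (S₀−S) θ_c / [X (1 + k_d θ_c)] = 0.423 × 1620 × (1700 − 12.7) × 7.35 / [2450 × (1 + 0.0442 × 7.35)] = 8.5×10^6 / 3246 = 2618 m³.
Q_w = (V·X)/(θ_c X_r) = 2618 × 2450 / (7.35 × 8460) = 103.2 m³/d.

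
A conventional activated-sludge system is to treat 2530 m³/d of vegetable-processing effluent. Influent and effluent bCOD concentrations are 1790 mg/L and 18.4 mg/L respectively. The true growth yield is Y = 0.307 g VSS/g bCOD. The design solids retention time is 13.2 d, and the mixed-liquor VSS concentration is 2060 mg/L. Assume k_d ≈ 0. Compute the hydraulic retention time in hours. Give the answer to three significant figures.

V·X = Y·Q·ΔS·θ_c gives V = 0.307 × 2530 × (1790 − 18.4) × 13.2 / 2060 = 8817 m³.
τ = V/Q = 8817/2530 = 3.485 d, or 83.64 h.

τ ≈ 83.6 h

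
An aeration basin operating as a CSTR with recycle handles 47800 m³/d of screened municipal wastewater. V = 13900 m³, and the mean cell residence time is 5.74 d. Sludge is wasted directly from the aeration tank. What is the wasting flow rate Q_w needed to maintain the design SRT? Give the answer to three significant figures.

Q_w ≈ 2420 m³/d

For wasting at MLVSS concentration, Q_w = V/θ_c = 13900/5.74 = 2422 m³/d.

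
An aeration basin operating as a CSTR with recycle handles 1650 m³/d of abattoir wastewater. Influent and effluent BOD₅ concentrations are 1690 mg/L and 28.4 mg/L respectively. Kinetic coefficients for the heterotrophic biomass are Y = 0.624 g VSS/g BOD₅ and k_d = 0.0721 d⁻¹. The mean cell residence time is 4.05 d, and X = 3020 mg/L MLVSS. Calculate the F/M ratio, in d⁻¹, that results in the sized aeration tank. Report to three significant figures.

F/M ≈ 0.520 d⁻¹

Rearranging the biomass balance for a CMAS with decay, V = Y·Q·ΔS·θ_c / [X·(1+k_d θ_c)] = 0.624 × 1650 × (1690 − 28.4) × 4.05 / [3020 × (1 + 0.0721 × 4.05)] = 6.93×10^6 / 3902 = 1776 m³.
F/M = Q·S₀ / (V·X) = 1650 × 1690 / (1776 × 3020) = 0.5200 g BOD₅·(g VSS·d)⁻¹.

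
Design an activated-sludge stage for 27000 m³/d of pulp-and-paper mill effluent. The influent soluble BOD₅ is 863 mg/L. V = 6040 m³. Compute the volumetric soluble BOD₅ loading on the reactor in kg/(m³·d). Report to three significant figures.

L_v = Q S₀ / V = 27000 × 863 × 10⁻³ / 6040 = 3.858 kg/(m³·d).

L_v ≈ 3.86 kg soluble BOD₅/(m³·d)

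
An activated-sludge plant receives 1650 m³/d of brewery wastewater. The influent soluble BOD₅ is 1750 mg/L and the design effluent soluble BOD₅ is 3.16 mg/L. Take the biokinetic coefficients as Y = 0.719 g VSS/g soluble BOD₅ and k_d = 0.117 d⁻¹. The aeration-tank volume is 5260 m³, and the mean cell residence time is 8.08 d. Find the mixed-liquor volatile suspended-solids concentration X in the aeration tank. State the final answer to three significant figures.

X = Y·Q·ΔS·θ_c / [V·(1 + k_d θ_c)] = 0.719 × 1650 × (1750 − 3.16) × 8.08 / [5260 × (1 + 0.117 × 8.08)] = 1636 mg/L.

X ≈ 1640 mg/L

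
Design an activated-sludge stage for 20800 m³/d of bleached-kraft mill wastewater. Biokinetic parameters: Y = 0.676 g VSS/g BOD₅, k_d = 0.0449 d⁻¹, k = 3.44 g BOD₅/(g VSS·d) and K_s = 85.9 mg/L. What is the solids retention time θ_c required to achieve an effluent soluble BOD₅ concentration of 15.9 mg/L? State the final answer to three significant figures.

θ_c ≈ 3.14 d

From 1/θ_c = Y·k·S/(K_s + S) − k_d: Y·k·S/(K_s+S) = 0.676 × 3.44 × 15.9 / (85.9 + 15.9) = 0.3632 d⁻¹.
θ_c = 1/(μ − k_d) = 1/(0.3632 − 0.0449) = 1/0.3183 = 3.142 d.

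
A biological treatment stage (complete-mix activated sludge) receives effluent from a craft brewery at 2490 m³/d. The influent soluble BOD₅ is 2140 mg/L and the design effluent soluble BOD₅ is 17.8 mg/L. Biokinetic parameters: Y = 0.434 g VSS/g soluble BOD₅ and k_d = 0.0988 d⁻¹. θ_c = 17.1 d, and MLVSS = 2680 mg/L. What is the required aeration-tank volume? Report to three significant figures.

Steady-state biomass mass balance: V·X·(1 + k_d·θ_c) = Y·Q·(S₀ − S)·θ_c, so V = 0.434 × 2490 × (2140 − 17.8) × 17.1 / [2680 × (1 + 0.0988 × 17.1)] = 3.92×10^7 / 7208 = 5441 m³.

V ≈ 5440 m³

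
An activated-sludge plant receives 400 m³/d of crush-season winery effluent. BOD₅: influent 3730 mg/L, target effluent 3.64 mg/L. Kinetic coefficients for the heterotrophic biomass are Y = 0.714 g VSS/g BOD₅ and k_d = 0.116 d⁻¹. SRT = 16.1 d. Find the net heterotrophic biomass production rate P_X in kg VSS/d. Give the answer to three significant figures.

P_X ≈ 371 kg VSS/d

Observed yield with endogenous decay: Y_obs = Y / (1 + k_d·θ_c) = 0.714 / (1 + 0.116 × 16.1) = 0.714 / 2.868 = 0.2490 g VSS/g BOD₅.
ΔS = 3730 − 3.64 = 3726 mg/L, so the substrate removal rate is 400 × 3726/1000 = 1491 kg BOD₅/d.
Net biomass production P_X = Y_obs × Q·(S₀ − S) = 0.2490 × 1491 = 371.1 kg VSS/d.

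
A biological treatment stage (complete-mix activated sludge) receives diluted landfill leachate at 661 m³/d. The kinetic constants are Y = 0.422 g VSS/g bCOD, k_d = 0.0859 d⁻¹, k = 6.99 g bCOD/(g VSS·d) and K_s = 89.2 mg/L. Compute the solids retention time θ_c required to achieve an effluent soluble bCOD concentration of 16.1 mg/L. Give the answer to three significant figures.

θ_c ≈ 2.74 d

From 1/θ_c = Y·k·S/(K_s + S) − k_d: Y·k·S/(K_s+S) = 0.422 × 6.99 × 16.1 / (89.2 + 16.1) = 0.4510 d⁻¹.
θ_c = 1/(μ − k_d) = 1/(0.4510 − 0.0859) = 1/0.3651 = 2.739 d.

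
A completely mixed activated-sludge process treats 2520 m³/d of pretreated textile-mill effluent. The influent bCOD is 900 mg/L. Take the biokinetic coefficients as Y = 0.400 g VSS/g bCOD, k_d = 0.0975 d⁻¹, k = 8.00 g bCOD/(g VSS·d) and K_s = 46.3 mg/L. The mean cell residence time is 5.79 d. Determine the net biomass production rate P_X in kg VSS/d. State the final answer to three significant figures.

P_X ≈ 577 kg VSS/d

From the Monod/SRT balance for a CMAS, S = K_s·(1+k_d θ_c)/[θ_c·(Y k − k_d) − 1] = 46.3 × (1 + 0.0975 × 5.79) / [5.79 × (0.400 × 8.00 − 0.0975) − 1] = 72.44 / 16.96 = 4.270 mg/L.
Correct the yield for decay: Y_obs = Y/(1 + k_d θ_c) = 0.400 / (1 + 0.0975 × 5.79) = 0.400 / 1.565 = 0.2557.
Mass of bCOD removed per day: Q(S₀ − S) = 2520 × 895.7 g/m³ = 2257 kg/d.
Net biomass production P_X = Y_obs × Q·(S₀ − S) = 0.2557 × 2257 = 577.1 kg VSS/d.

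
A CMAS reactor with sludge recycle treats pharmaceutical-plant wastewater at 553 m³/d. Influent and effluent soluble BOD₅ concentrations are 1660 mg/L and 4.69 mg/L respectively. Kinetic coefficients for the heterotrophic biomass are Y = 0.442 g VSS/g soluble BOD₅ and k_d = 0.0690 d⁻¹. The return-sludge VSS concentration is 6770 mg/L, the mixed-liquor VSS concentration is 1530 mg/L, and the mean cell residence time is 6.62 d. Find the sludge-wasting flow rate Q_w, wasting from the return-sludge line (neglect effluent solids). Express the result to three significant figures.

Q_w ≈ 41.0 m³/d

Steady-state biomass mass balance: V·X·(1 + k_d·θ_c) = Y·Q·(S₀ − S)·θ_c, so V = 0.442 × 553 × (1660 − 4.69) × 6.62 / [1530 × (1 + 0.0690 × 6.62)] = 2.68×10^6 / 2229 = 1202 m³.
θ_c = V·X/(Q_w·X_r) when wasting from the recycle, so Q_w = V·X/(θ_c·X_r) = 1202 × 1530 / (6.62 × 6770) = 41.02 m³/d.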